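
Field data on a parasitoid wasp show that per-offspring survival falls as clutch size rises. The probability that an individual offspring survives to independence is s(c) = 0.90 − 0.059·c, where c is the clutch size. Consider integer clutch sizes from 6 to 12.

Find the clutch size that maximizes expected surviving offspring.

Expected surviving offspring = c × s(c):
  c=6: 6 × 0.546 = 3.276
  c=7: 7 × 0.487 = 3.409
  c=8: 8 × 0.428 = 3.424
  c=9: 9 × 0.369 = 3.321
  c=10: 10 × 0.310 = 3.100
  c=11: 11 × 0.251 = 2.761
  c=12: 12 × 0.192 = 2.304
Maximum at c = 8 (3.424 surviving offspring).

8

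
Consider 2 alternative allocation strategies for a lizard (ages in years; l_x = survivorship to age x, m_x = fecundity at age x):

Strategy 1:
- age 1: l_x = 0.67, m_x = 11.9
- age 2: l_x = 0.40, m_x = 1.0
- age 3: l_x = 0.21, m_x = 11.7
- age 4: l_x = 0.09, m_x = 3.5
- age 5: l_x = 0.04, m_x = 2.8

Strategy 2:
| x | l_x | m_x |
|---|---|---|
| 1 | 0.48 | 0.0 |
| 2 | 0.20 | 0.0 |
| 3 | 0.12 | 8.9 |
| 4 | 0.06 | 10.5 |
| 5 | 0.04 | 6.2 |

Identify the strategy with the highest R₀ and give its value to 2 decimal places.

11.26

Strategy 1: R₀ = 0.67×11.9 + 0.40×1.0 + 0.21×11.7 + 0.09×3.5 + 0.04×2.8 = 11.2570
Strategy 2: R₀ = 0.48×0.0 + 0.20×0.0 + 0.12×8.9 + 0.06×10.5 + 0.04×6.2 = 1.9460
Highest R₀: strategy 1 with 11.2570.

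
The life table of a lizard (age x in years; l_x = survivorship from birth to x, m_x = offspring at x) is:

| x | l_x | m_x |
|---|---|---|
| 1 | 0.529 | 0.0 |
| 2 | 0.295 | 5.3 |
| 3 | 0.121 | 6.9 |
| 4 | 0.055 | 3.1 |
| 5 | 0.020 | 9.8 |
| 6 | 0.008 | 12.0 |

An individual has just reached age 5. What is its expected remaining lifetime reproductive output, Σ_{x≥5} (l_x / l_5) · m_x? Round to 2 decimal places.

l_5 = 0.020. Conditional survival from age 5 to x is l_x / l_5.
  x=5: (0.020/0.020) × 9.8 = 9.8000
  x=6: (0.008/0.020) × 12.0 = 4.8000
Sum = 9.8000 + 4.8000 = 14.6000

14.60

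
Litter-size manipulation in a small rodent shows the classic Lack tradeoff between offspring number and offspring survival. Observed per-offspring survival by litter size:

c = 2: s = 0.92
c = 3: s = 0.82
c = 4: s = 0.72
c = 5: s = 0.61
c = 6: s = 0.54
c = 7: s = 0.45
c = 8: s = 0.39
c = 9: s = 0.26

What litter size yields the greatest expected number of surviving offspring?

Expected surviving offspring = c × s(c):
  c=2: 2 × 0.92 = 1.840
  c=3: 3 × 0.82 = 2.460
  c=4: 4 × 0.72 = 2.880
  c=5: 5 × 0.61 = 3.050
  c=6: 6 × 0.54 = 3.240
  c=7: 7 × 0.45 = 3.150
  c=8: 8 × 0.39 = 3.120
  c=9: 9 × 0.26 = 2.340
Maximum at c = 6 (3.240 surviving offspring).

6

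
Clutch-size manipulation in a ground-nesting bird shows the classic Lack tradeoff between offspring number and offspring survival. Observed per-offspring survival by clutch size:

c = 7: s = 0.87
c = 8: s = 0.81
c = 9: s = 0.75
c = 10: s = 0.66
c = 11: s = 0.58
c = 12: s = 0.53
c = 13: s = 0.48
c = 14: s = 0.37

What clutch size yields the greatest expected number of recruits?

Expected recruits = c × s(c):
  c=7: 7 × 0.87 = 6.090
  c=8: 8 × 0.81 = 6.480
  c=9: 9 × 0.75 = 6.750
  c=10: 10 × 0.66 = 6.600
  c=11: 11 × 0.58 = 6.380
  c=12: 12 × 0.53 = 6.360
  c=13: 13 × 0.48 = 6.240
  c=14: 14 × 0.37 = 5.180
Maximum at c = 9 (6.750 recruits).

9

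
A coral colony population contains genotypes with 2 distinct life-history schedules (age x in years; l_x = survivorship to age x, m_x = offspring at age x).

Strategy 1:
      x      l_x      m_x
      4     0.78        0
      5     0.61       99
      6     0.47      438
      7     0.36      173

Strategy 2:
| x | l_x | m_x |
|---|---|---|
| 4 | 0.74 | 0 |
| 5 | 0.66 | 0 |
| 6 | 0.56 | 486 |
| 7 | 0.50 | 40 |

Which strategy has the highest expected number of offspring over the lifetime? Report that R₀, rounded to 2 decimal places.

Strategy 1: R₀ = 0.78×0 + 0.61×99 + 0.47×438 + 0.36×173 = 328.5300
Strategy 2: R₀ = 0.74×0 + 0.66×0 + 0.56×486 + 0.50×40 = 292.1600
Highest R₀: strategy 1 with 328.5300.

328.53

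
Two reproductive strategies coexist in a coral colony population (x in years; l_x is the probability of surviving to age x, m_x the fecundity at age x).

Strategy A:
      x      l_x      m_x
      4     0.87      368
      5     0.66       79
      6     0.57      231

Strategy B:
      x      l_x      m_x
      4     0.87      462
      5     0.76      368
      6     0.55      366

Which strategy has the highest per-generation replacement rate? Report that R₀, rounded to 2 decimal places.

Strategy A: R₀ = 0.87×368 + 0.66×79 + 0.57×231 = 503.9700
Strategy B: R₀ = 0.87×462 + 0.76×368 + 0.55×366 = 882.9200
Highest R₀: strategy B with 882.9200.

882.92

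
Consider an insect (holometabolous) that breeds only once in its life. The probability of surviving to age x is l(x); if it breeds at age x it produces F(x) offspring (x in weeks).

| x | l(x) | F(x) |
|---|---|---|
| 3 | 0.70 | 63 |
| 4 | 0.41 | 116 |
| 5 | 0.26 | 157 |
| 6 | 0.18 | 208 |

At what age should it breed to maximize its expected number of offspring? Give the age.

4

Expected offspring if breeding at age x = l(x) × F(x):
  age 3: 0.70 × 63 = 44.100
  age 4: 0.41 × 116 = 47.560
  age 5: 0.26 × 157 = 40.820
  age 6: 0.18 × 208 = 37.440
Maximum at age 4 (47.560).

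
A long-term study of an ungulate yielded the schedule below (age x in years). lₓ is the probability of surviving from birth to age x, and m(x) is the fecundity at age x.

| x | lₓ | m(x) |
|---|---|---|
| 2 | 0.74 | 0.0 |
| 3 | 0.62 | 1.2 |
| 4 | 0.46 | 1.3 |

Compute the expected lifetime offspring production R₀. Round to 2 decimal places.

1.34

R₀ = Σ lₓ m(x):
  age 2: 0.74 × 0.0 = 0.0000
  age 3: 0.62 × 1.2 = 0.7440
  age 4: 0.46 × 1.3 = 0.5980
R₀ = 0.0000 + 0.7440 + 0.5980 = 1.3420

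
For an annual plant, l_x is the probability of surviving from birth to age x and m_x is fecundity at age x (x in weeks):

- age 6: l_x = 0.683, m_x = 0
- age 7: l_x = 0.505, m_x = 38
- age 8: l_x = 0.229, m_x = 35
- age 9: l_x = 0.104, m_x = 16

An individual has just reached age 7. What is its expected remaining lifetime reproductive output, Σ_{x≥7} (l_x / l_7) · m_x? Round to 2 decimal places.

l_7 = 0.505. Conditional survival from age 7 to x is l_x / l_7.
  x=7: (0.505/0.505) × 38 = 38.0000
  x=8: (0.229/0.505) × 35 = 15.8713
  x=9: (0.104/0.505) × 16 = 3.2950
Sum = 38.0000 + 15.8713 + 3.2950 = 57.1663

57.17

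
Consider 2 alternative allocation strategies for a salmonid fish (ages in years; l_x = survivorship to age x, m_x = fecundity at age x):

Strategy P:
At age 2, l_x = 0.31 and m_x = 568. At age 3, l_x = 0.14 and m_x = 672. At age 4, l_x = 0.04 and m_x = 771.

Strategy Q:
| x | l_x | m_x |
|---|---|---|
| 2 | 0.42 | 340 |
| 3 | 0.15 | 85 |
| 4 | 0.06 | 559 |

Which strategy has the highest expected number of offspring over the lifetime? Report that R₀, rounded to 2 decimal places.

301.00

Strategy P: R₀ = 0.31×568 + 0.14×672 + 0.04×771 = 301.0000
Strategy Q: R₀ = 0.42×340 + 0.15×85 + 0.06×559 = 189.0900
Highest R₀: strategy P with 301.0000.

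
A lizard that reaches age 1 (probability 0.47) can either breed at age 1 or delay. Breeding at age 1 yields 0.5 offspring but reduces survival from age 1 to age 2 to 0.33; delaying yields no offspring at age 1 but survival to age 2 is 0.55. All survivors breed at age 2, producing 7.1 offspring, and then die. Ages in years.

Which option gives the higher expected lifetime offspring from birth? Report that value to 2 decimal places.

breed at age 1: R₀ = 0.47 × (0.5 + 0.33 × 7.1) = 0.47 × 2.8430 = 1.3362
delay to age 2: R₀ = 0.47 × (0.55 × 7.1) = 0.47 × 3.9050 = 1.8354
Higher: delay to age 2 (1.8354).

1.84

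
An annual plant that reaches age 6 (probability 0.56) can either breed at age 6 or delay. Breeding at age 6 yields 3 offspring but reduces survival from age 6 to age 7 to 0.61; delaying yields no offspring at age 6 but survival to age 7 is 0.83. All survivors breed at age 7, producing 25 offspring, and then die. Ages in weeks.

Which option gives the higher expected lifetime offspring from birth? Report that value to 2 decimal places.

11.62

breed at age 6: R₀ = 0.56 × (3 + 0.61 × 25) = 0.56 × 18.2500 = 10.2200
delay to age 7: R₀ = 0.56 × (0.83 × 25) = 0.56 × 20.7500 = 11.6200
Higher: delay to age 7 (11.6200).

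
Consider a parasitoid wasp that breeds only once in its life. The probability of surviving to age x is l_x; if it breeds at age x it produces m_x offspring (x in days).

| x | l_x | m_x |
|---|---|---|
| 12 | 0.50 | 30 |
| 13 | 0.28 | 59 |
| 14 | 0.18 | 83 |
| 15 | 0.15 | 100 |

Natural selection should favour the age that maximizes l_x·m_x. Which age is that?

Expected offspring if breeding at age x = l_x × m_x:
  age 12: 0.50 × 30 = 15.000
  age 13: 0.28 × 59 = 16.520
  age 14: 0.18 × 83 = 14.940
  age 15: 0.15 × 100 = 15.000
Maximum at age 13 (16.520).

13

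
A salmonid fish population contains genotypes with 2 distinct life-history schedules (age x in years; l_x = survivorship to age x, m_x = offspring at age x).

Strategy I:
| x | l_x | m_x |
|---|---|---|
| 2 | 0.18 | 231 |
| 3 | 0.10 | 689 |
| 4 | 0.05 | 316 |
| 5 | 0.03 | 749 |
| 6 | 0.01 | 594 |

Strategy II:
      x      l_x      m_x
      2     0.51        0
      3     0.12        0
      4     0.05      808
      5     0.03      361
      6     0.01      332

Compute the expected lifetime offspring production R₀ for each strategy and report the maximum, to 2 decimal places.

Strategy I: R₀ = 0.18×231 + 0.10×689 + 0.05×316 + 0.03×749 + 0.01×594 = 154.6900
Strategy II: R₀ = 0.51×0 + 0.12×0 + 0.05×808 + 0.03×361 + 0.01×332 = 54.5500
Highest R₀: strategy I with 154.6900.

154.69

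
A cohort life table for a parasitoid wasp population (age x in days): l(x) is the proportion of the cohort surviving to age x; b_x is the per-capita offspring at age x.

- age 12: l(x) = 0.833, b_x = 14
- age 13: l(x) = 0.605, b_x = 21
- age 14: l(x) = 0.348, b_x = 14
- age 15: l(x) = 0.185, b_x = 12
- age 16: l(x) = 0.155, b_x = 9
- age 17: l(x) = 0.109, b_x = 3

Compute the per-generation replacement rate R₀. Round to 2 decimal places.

R₀ = Σ l(x) b_x:
  age 12: 0.833 × 14 = 11.6620
  age 13: 0.605 × 21 = 12.7050
  age 14: 0.348 × 14 = 4.8720
  age 15: 0.185 × 12 = 2.2200
  age 16: 0.155 × 9 = 1.3950
  age 17: 0.109 × 3 = 0.3270
R₀ = 11.6620 + 12.7050 + 4.8720 + 2.2200 + 1.3950 + 0.3270 = 33.1810

33.18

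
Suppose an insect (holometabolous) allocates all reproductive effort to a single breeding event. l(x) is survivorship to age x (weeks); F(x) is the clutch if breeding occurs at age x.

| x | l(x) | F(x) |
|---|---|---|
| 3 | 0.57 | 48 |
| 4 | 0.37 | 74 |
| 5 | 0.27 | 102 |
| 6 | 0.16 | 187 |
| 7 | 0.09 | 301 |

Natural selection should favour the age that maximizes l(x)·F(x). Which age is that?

6

Expected offspring if breeding at age x = l(x) × F(x):
  age 3: 0.57 × 48 = 27.360
  age 4: 0.37 × 74 = 27.380
  age 5: 0.27 × 102 = 27.540
  age 6: 0.16 × 187 = 29.920
  age 7: 0.09 × 301 = 27.090
Maximum at age 6 (29.920).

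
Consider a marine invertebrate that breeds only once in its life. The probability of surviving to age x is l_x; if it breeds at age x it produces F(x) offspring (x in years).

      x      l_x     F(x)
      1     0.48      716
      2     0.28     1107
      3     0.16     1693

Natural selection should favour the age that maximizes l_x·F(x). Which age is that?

Expected offspring if breeding at age x = l_x × F(x):
  age 1: 0.48 × 716 = 343.680
  age 2: 0.28 × 1107 = 309.960
  age 3: 0.16 × 1693 = 270.880
Maximum at age 1 (343.680).

1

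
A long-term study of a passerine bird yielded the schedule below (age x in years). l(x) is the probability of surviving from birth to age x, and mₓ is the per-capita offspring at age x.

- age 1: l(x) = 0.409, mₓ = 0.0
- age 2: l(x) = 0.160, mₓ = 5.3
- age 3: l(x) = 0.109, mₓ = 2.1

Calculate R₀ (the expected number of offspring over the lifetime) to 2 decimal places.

1.08

R₀ = Σ l(x) mₓ:
  age 1: 0.409 × 0.0 = 0.0000
  age 2: 0.160 × 5.3 = 0.8480
  age 3: 0.109 × 2.1 = 0.2289
R₀ = 0.0000 + 0.8480 + 0.2289 = 1.0769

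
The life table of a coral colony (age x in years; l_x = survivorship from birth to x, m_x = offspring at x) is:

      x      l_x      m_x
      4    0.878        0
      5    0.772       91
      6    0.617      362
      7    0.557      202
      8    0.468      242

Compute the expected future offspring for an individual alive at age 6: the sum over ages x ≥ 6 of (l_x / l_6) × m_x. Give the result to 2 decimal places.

l_6 = 0.617. Conditional survival from age 6 to x is l_x / l_6.
  x=6: (0.617/0.617) × 362 = 362.0000
  x=7: (0.557/0.617) × 202 = 182.3566
  x=8: (0.468/0.617) × 242 = 183.5592
Sum = 362.0000 + 182.3566 + 183.5592 = 727.9157

727.92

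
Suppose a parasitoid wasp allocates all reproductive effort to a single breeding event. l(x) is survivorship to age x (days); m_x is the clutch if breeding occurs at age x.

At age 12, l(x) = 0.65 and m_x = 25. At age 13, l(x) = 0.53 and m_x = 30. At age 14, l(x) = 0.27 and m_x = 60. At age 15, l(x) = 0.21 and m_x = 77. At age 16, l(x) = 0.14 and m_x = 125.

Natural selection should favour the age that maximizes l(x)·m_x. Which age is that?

Expected offspring if breeding at age x = l(x) × m_x:
  age 12: 0.65 × 25 = 16.250
  age 13: 0.53 × 30 = 15.900
  age 14: 0.27 × 60 = 16.200
  age 15: 0.21 × 77 = 16.170
  age 16: 0.14 × 125 = 17.500
Maximum at age 16 (17.500).

16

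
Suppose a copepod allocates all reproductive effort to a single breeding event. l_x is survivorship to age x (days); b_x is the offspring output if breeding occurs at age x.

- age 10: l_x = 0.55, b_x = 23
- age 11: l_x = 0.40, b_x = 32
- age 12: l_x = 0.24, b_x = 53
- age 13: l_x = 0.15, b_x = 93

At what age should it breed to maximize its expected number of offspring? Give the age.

13

Expected offspring if breeding at age x = l_x × b_x:
  age 10: 0.55 × 23 = 12.650
  age 11: 0.40 × 32 = 12.800
  age 12: 0.24 × 53 = 12.720
  age 13: 0.15 × 93 = 13.950
Maximum at age 13 (13.950).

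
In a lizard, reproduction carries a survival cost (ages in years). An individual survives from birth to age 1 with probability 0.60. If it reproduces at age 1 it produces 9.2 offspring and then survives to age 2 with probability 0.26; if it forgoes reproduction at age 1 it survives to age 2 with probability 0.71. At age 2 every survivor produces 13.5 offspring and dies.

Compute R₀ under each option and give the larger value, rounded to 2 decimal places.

7.63

breed at age 1: R₀ = 0.60 × (9.2 + 0.26 × 13.5) = 0.60 × 12.7100 = 7.6260
delay to age 2: R₀ = 0.60 × (0.71 × 13.5) = 0.60 × 9.5850 = 5.7510
Higher: breed at age 1 (7.6260).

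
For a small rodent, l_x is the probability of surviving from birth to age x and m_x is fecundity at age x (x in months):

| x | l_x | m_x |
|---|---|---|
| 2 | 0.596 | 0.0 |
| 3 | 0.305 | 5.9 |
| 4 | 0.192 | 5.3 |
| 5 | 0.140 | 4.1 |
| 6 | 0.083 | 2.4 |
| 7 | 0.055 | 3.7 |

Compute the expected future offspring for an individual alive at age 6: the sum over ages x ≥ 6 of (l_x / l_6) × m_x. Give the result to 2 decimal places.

l_6 = 0.083. Conditional survival from age 6 to x is l_x / l_6.
  x=6: (0.083/0.083) × 2.4 = 2.4000
  x=7: (0.055/0.083) × 3.7 = 2.4518
Sum = 2.4000 + 2.4518 = 4.8518

4.85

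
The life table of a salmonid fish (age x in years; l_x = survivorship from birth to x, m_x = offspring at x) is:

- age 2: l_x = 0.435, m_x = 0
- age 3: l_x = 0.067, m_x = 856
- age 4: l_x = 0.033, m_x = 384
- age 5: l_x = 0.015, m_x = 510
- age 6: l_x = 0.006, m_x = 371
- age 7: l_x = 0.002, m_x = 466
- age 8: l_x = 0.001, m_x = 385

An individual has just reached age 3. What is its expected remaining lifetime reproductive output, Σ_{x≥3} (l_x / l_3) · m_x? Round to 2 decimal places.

1212.19

l_3 = 0.067. Conditional survival from age 3 to x is l_x / l_3.
  x=3: (0.067/0.067) × 856 = 856.0000
  x=4: (0.033/0.067) × 384 = 189.1343
  x=5: (0.015/0.067) × 510 = 114.1791
  x=6: (0.006/0.067) × 371 = 33.2239
  x=7: (0.002/0.067) × 466 = 13.9104
  x=8: (0.001/0.067) × 385 = 5.7463
Sum = 856.0000 + 189.1343 + 114.1791 + 33.2239 + 13.9104 + 5.7463 = 1212.1940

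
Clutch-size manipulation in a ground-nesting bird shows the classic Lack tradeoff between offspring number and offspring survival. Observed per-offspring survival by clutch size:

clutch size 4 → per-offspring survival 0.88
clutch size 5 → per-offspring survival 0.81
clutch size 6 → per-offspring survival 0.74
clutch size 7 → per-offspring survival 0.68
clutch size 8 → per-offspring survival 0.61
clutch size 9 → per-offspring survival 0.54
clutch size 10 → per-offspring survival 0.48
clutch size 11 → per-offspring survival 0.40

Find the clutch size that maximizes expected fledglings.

Expected fledglings = c × s(c):
  c=4: 4 × 0.88 = 3.520
  c=5: 5 × 0.81 = 4.050
  c=6: 6 × 0.74 = 4.440
  c=7: 7 × 0.68 = 4.760
  c=8: 8 × 0.61 = 4.880
  c=9: 9 × 0.54 = 4.860
  c=10: 10 × 0.48 = 4.800
  c=11: 11 × 0.40 = 4.400
Maximum at c = 8 (4.880 fledglings).

8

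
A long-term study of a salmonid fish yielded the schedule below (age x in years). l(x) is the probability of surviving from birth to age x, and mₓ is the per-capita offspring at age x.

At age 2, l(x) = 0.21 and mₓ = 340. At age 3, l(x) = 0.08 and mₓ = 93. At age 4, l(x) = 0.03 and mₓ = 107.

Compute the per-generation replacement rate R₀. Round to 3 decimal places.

R₀ = Σ l(x) mₓ:
  age 2: 0.21 × 340 = 71.4000
  age 3: 0.08 × 93 = 7.4400
  age 4: 0.03 × 107 = 3.2100
R₀ = 71.4000 + 7.4400 + 3.2100 = 82.0500

82.050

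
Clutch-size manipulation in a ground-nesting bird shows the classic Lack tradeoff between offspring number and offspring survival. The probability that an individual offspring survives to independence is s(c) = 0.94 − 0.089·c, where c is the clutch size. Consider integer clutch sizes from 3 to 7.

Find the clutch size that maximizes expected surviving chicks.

Expected surviving chicks = c × s(c):
  c=3: 3 × 0.673 = 2.019
  c=4: 4 × 0.584 = 2.336
  c=5: 5 × 0.495 = 2.475
  c=6: 6 × 0.406 = 2.436
  c=7: 7 × 0.317 = 2.219
Maximum at c = 5 (2.475 surviving chicks).

5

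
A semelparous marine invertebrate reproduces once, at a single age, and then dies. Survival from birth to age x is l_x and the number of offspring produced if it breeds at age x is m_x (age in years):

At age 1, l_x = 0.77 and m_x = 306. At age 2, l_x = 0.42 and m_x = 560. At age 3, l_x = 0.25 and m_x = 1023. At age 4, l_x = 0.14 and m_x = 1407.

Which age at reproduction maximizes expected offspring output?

3

Expected offspring if breeding at age x = l_x × m_x:
  age 1: 0.77 × 306 = 235.620
  age 2: 0.42 × 560 = 235.200
  age 3: 0.25 × 1023 = 255.750
  age 4: 0.14 × 1407 = 196.980
Maximum at age 3 (255.750).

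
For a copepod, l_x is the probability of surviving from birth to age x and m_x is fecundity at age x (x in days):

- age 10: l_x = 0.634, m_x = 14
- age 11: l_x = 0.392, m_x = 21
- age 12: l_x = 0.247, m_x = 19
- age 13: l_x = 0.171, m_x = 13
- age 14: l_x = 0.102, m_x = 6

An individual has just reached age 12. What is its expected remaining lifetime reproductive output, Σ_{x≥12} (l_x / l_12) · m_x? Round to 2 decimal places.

30.48

l_12 = 0.247. Conditional survival from age 12 to x is l_x / l_12.
  x=12: (0.247/0.247) × 19 = 19.0000
  x=13: (0.171/0.247) × 13 = 9.0000
  x=14: (0.102/0.247) × 6 = 2.4777
Sum = 19.0000 + 9.0000 + 2.4777 = 30.4777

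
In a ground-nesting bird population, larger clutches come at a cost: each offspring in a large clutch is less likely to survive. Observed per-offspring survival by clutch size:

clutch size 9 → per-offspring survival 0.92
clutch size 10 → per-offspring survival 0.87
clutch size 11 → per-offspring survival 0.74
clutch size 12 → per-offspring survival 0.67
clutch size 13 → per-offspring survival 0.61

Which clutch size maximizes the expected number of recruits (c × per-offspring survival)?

Expected recruits = c × s(c):
  c=9: 9 × 0.92 = 8.280
  c=10: 10 × 0.87 = 8.700
  c=11: 11 × 0.74 = 8.140
  c=12: 12 × 0.67 = 8.040
  c=13: 13 × 0.61 = 7.930
Maximum at c = 10 (8.700 recruits).

10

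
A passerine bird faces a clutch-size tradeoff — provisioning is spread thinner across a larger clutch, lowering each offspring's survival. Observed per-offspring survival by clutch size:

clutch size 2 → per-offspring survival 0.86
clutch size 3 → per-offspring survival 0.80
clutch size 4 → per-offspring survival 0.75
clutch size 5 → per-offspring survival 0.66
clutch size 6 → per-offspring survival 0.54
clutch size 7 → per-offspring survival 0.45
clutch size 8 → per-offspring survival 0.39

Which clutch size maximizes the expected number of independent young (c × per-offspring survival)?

Expected independent young = c × s(c):
  c=2: 2 × 0.86 = 1.720
  c=3: 3 × 0.80 = 2.400
  c=4: 4 × 0.75 = 3.000
  c=5: 5 × 0.66 = 3.300
  c=6: 6 × 0.54 = 3.240
  c=7: 7 × 0.45 = 3.150
  c=8: 8 × 0.39 = 3.120
Maximum at c = 5 (3.300 independent young).

5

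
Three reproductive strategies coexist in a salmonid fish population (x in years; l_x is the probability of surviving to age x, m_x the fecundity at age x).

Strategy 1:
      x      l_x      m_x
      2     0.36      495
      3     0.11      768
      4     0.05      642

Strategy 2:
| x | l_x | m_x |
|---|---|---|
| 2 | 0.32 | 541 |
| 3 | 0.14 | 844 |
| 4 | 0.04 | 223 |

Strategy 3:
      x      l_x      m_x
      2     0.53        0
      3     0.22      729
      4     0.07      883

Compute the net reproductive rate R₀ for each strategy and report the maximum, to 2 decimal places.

300.20

Strategy 1: R₀ = 0.36×495 + 0.11×768 + 0.05×642 = 294.7800
Strategy 2: R₀ = 0.32×541 + 0.14×844 + 0.04×223 = 300.2000
Strategy 3: R₀ = 0.53×0 + 0.22×729 + 0.07×883 = 222.1900
Highest R₀: strategy 2 with 300.2000.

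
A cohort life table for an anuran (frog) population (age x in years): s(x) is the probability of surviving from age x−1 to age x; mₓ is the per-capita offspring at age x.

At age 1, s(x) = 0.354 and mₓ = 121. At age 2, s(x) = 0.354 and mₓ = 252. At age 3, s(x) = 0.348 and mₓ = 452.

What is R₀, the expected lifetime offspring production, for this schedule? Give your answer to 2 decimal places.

94.13

Survivorship from birth: l_x = s_1·s_2·…·s_x.
  l_1 = 0.35400
  l_2 = 0.12532
  l_3 = 0.04361
R₀ = Σ l_x mₓ:
  age 1: 0.35400 × 121 = 42.8340
  age 2: 0.12532 × 252 = 31.5806
  age 3: 0.04361 × 452 = 19.7117
R₀ = 42.8340 + 31.5806 + 19.7117 = 94.1264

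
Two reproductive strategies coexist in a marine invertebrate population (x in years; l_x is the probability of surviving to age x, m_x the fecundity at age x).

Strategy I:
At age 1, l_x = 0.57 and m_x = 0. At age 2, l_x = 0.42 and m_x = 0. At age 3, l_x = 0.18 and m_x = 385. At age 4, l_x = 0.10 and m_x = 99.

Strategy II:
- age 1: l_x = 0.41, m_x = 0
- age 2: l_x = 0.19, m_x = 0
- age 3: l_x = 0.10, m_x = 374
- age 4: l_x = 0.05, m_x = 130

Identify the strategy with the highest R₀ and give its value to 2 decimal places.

79.20

Strategy I: R₀ = 0.57×0 + 0.42×0 + 0.18×385 + 0.10×99 = 79.2000
Strategy II: R₀ = 0.41×0 + 0.19×0 + 0.10×374 + 0.05×130 = 43.9000
Highest R₀: strategy I with 79.2000.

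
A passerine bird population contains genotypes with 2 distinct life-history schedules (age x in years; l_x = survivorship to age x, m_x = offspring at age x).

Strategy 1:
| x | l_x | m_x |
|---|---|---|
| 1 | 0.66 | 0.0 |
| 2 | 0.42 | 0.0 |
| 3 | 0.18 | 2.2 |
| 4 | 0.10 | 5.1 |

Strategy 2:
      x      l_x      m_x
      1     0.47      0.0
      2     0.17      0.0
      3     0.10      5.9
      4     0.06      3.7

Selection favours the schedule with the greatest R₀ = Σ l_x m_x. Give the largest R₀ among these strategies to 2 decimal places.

Strategy 1: R₀ = 0.66×0.0 + 0.42×0.0 + 0.18×2.2 + 0.10×5.1 = 0.9060
Strategy 2: R₀ = 0.47×0.0 + 0.17×0.0 + 0.10×5.9 + 0.06×3.7 = 0.8120
Highest R₀: strategy 1 with 0.9060.

0.91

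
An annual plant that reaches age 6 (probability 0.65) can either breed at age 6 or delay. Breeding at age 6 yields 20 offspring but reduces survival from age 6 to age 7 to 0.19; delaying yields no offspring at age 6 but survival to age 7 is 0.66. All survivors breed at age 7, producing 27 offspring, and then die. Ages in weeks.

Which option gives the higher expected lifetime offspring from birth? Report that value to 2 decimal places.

16.33

breed at age 6: R₀ = 0.65 × (20 + 0.19 × 27) = 0.65 × 25.1300 = 16.3345
delay to age 7: R₀ = 0.65 × (0.66 × 27) = 0.65 × 17.8200 = 11.5830
Higher: breed at age 6 (16.3345).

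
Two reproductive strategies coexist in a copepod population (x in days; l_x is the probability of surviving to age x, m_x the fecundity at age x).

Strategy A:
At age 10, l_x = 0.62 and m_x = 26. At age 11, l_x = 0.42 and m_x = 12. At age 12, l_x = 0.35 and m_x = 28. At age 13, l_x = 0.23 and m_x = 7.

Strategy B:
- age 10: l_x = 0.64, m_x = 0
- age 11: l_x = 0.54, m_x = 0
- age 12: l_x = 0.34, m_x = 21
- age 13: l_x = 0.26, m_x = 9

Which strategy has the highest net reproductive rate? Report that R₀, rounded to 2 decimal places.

Strategy A: R₀ = 0.62×26 + 0.42×12 + 0.35×28 + 0.23×7 = 32.5700
Strategy B: R₀ = 0.64×0 + 0.54×0 + 0.34×21 + 0.26×9 = 9.4800
Highest R₀: strategy A with 32.5700.

32.57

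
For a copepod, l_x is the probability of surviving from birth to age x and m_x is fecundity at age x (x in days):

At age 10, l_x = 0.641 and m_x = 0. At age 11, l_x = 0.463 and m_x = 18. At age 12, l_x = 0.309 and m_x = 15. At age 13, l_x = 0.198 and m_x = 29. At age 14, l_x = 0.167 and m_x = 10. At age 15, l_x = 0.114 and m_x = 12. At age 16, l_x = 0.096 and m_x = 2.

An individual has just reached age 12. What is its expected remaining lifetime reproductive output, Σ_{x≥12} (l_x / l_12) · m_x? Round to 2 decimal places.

44.04

l_12 = 0.309. Conditional survival from age 12 to x is l_x / l_12.
  x=12: (0.309/0.309) × 15 = 15.0000
  x=13: (0.198/0.309) × 29 = 18.5825
  x=14: (0.167/0.309) × 10 = 5.4045
  x=15: (0.114/0.309) × 12 = 4.4272
  x=16: (0.096/0.309) × 2 = 0.6214
Sum = 15.0000 + 18.5825 + 5.4045 + 4.4272 + 0.6214 = 44.0356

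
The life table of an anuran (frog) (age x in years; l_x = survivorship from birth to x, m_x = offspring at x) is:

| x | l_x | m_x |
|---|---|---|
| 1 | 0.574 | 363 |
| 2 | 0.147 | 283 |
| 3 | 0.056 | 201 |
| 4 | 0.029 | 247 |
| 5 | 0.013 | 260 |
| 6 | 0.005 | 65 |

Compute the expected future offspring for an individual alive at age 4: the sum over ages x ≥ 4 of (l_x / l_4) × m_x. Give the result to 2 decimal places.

l_4 = 0.029. Conditional survival from age 4 to x is l_x / l_4.
  x=4: (0.029/0.029) × 247 = 247.0000
  x=5: (0.013/0.029) × 260 = 116.5517
  x=6: (0.005/0.029) × 65 = 11.2069
Sum = 247.0000 + 116.5517 + 11.2069 = 374.7586

374.76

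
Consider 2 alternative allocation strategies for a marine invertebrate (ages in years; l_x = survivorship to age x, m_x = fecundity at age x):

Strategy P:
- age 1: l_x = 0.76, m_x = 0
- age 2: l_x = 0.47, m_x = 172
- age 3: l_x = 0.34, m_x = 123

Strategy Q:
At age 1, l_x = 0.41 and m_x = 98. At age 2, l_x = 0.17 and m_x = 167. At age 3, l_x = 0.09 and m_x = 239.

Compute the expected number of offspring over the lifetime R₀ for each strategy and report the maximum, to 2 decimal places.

122.66

Strategy P: R₀ = 0.76×0 + 0.47×172 + 0.34×123 = 122.6600
Strategy Q: R₀ = 0.41×98 + 0.17×167 + 0.09×239 = 90.0800
Highest R₀: strategy P with 122.6600.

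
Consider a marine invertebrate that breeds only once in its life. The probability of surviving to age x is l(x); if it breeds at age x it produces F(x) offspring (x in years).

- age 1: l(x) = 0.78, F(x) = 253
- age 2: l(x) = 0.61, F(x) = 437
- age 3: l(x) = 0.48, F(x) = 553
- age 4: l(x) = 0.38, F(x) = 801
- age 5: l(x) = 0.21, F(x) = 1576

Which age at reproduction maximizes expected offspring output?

Expected offspring if breeding at age x = l(x) × F(x):
  age 1: 0.78 × 253 = 197.340
  age 2: 0.61 × 437 = 266.570
  age 3: 0.48 × 553 = 265.440
  age 4: 0.38 × 801 = 304.380
  age 5: 0.21 × 1576 = 330.960
Maximum at age 5 (330.960).

5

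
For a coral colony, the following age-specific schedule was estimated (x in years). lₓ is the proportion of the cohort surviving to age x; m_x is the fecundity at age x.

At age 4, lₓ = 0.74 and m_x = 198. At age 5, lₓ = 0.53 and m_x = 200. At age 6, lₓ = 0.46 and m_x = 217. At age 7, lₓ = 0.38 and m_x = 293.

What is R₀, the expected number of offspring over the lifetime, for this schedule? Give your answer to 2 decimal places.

R₀ = Σ lₓ m_x:
  age 4: 0.74 × 198 = 146.5200
  age 5: 0.53 × 200 = 106.0000
  age 6: 0.46 × 217 = 99.8200
  age 7: 0.38 × 293 = 111.3400
R₀ = 146.5200 + 106.0000 + 99.8200 + 111.3400 = 463.6800

463.68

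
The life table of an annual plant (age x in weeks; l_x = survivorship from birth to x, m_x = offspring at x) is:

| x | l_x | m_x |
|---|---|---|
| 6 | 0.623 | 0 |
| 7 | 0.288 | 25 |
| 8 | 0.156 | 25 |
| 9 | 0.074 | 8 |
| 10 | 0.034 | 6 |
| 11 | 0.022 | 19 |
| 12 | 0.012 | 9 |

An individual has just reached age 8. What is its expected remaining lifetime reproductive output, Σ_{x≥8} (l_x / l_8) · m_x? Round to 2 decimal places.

l_8 = 0.156. Conditional survival from age 8 to x is l_x / l_8.
  x=8: (0.156/0.156) × 25 = 25.0000
  x=9: (0.074/0.156) × 8 = 3.7949
  x=10: (0.034/0.156) × 6 = 1.3077
  x=11: (0.022/0.156) × 19 = 2.6795
  x=12: (0.012/0.156) × 9 = 0.6923
Sum = 25.0000 + 3.7949 + 1.3077 + 2.6795 + 0.6923 = 33.4744

33.47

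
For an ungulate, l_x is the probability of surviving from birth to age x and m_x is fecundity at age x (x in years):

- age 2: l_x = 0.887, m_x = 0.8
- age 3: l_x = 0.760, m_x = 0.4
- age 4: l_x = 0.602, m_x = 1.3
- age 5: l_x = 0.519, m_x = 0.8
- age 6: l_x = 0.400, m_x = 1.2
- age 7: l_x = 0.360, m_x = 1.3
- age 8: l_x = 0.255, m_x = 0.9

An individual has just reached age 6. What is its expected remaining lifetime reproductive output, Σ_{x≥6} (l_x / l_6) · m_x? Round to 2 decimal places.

2.94

l_6 = 0.400. Conditional survival from age 6 to x is l_x / l_6.
  x=6: (0.400/0.400) × 1.2 = 1.2000
  x=7: (0.360/0.400) × 1.3 = 1.1700
  x=8: (0.255/0.400) × 0.9 = 0.5737
Sum = 1.2000 + 1.1700 + 0.5737 = 2.9437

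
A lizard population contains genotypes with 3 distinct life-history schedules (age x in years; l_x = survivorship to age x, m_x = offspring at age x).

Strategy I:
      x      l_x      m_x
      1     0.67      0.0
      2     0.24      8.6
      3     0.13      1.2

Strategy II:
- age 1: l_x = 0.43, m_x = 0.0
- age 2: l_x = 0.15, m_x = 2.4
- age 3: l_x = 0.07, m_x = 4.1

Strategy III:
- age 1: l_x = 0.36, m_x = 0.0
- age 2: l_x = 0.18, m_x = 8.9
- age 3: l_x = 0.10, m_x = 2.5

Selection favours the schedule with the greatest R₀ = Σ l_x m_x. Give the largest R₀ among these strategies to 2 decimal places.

2.22

Strategy I: R₀ = 0.67×0.0 + 0.24×8.6 + 0.13×1.2 = 2.2200
Strategy II: R₀ = 0.43×0.0 + 0.15×2.4 + 0.07×4.1 = 0.6470
Strategy III: R₀ = 0.36×0.0 + 0.18×8.9 + 0.10×2.5 = 1.8520
Highest R₀: strategy I with 2.2200.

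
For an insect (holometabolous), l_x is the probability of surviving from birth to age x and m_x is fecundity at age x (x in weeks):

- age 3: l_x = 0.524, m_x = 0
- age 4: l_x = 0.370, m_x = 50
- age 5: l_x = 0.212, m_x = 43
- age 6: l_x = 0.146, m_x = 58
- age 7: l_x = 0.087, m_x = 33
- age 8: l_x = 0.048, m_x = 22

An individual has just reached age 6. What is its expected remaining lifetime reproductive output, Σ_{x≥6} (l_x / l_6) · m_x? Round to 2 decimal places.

84.90

l_6 = 0.146. Conditional survival from age 6 to x is l_x / l_6.
  x=6: (0.146/0.146) × 58 = 58.0000
  x=7: (0.087/0.146) × 33 = 19.6644
  x=8: (0.048/0.146) × 22 = 7.2329
Sum = 58.0000 + 19.6644 + 7.2329 = 84.8973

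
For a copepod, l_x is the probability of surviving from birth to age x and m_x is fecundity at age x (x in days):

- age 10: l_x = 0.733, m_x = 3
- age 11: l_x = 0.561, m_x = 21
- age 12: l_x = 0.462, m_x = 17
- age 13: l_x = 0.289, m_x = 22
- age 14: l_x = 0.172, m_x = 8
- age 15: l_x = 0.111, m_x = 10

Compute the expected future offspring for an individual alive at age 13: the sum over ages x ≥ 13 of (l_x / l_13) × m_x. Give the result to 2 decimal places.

l_13 = 0.289. Conditional survival from age 13 to x is l_x / l_13.
  x=13: (0.289/0.289) × 22 = 22.0000
  x=14: (0.172/0.289) × 8 = 4.7612
  x=15: (0.111/0.289) × 10 = 3.8408
Sum = 22.0000 + 4.7612 + 3.8408 = 30.6021

30.60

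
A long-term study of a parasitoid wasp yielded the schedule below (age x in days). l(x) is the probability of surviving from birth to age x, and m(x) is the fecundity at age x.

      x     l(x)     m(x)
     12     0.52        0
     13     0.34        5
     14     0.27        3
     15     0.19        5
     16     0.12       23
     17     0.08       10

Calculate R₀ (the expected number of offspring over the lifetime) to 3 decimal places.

7.020

R₀ = Σ l(x) m(x):
  age 12: 0.52 × 0 = 0.0000
  age 13: 0.34 × 5 = 1.7000
  age 14: 0.27 × 3 = 0.8100
  age 15: 0.19 × 5 = 0.9500
  age 16: 0.12 × 23 = 2.7600
  age 17: 0.08 × 10 = 0.8000
R₀ = 0.0000 + 1.7000 + 0.8100 + 0.9500 + 2.7600 + 0.8000 = 7.0200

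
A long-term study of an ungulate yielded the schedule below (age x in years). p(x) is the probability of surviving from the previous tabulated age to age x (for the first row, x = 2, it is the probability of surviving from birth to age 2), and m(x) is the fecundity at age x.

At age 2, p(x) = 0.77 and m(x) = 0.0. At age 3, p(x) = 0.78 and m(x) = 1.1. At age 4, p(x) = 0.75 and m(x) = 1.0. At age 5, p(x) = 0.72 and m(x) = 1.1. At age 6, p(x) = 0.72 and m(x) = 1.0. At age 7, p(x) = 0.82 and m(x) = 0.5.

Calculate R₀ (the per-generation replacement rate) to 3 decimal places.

Survivorship from birth: l_x = p_2·p_3·…·p_x.
  l_2 = 0.77000
  l_3 = 0.60060
  l_4 = 0.45045
  l_5 = 0.32432
  l_6 = 0.23351
  l_7 = 0.19148
R₀ = Σ l_x m(x):
  age 2: 0.77000 × 0.0 = 0.0000
  age 3: 0.60060 × 1.1 = 0.6607
  age 4: 0.45045 × 1.0 = 0.4505
  age 5: 0.32432 × 1.1 = 0.3568
  age 6: 0.23351 × 1.0 = 0.2335
  age 7: 0.19148 × 0.5 = 0.0957
R₀ = 0.0000 + 0.6607 + 0.4505 + 0.3568 + 0.2335 + 0.0957 = 1.7971

1.797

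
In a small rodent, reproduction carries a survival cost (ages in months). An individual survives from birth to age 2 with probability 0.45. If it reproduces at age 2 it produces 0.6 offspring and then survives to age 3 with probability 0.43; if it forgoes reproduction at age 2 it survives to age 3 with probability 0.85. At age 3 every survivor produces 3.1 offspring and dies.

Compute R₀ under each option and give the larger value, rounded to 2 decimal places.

1.19

breed at age 2: R₀ = 0.45 × (0.6 + 0.43 × 3.1) = 0.45 × 1.9330 = 0.8698
delay to age 3: R₀ = 0.45 × (0.85 × 3.1) = 0.45 × 2.6350 = 1.1857
Higher: delay to age 3 (1.1857).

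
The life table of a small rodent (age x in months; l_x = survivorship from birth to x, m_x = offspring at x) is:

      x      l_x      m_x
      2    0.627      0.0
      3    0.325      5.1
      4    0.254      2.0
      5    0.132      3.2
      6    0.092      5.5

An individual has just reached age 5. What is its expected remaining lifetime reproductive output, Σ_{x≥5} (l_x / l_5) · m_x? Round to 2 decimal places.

l_5 = 0.132. Conditional survival from age 5 to x is l_x / l_5.
  x=5: (0.132/0.132) × 3.2 = 3.2000
  x=6: (0.092/0.132) × 5.5 = 3.8333
Sum = 3.2000 + 3.8333 = 7.0333

7.03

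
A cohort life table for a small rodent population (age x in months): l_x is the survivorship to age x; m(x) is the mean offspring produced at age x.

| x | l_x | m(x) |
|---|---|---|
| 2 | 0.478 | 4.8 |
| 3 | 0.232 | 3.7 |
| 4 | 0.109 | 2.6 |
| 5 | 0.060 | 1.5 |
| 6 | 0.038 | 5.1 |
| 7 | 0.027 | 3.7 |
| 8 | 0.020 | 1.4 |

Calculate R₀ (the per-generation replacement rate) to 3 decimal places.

R₀ = Σ l_x m(x):
  age 2: 0.478 × 4.8 = 2.2944
  age 3: 0.232 × 3.7 = 0.8584
  age 4: 0.109 × 2.6 = 0.2834
  age 5: 0.060 × 1.5 = 0.0900
  age 6: 0.038 × 5.1 = 0.1938
  age 7: 0.027 × 3.7 = 0.0999
  age 8: 0.020 × 1.4 = 0.0280
R₀ = 2.2944 + 0.8584 + 0.2834 + 0.0900 + 0.1938 + 0.0999 + 0.0280 = 3.8479

3.848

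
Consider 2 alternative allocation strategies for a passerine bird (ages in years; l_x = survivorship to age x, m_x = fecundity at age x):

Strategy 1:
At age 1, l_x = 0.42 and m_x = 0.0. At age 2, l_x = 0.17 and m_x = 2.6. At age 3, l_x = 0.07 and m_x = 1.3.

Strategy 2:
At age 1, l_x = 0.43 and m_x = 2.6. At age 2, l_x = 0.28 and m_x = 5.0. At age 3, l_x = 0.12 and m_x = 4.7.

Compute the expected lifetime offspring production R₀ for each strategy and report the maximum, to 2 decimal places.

Strategy 1: R₀ = 0.42×0.0 + 0.17×2.6 + 0.07×1.3 = 0.5330
Strategy 2: R₀ = 0.43×2.6 + 0.28×5.0 + 0.12×4.7 = 3.0820
Highest R₀: strategy 2 with 3.0820.

3.08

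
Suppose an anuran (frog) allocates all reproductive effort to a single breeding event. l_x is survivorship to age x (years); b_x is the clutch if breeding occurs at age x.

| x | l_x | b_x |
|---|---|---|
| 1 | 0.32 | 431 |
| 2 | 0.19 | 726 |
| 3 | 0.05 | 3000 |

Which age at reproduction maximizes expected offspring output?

3

Expected offspring if breeding at age x = l_x × b_x:
  age 1: 0.32 × 431 = 137.920
  age 2: 0.19 × 726 = 137.940
  age 3: 0.05 × 3000 = 150.000
Maximum at age 3 (150.000).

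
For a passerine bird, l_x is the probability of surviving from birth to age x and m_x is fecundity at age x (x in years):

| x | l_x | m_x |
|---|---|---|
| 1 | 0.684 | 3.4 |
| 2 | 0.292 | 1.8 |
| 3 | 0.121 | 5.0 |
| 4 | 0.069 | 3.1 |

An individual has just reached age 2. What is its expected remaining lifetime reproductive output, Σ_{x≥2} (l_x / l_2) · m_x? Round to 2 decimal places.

4.60

l_2 = 0.292. Conditional survival from age 2 to x is l_x / l_2.
  x=2: (0.292/0.292) × 1.8 = 1.8000
  x=3: (0.121/0.292) × 5.0 = 2.0719
  x=4: (0.069/0.292) × 3.1 = 0.7325
Sum = 1.8000 + 2.0719 + 0.7325 = 4.6045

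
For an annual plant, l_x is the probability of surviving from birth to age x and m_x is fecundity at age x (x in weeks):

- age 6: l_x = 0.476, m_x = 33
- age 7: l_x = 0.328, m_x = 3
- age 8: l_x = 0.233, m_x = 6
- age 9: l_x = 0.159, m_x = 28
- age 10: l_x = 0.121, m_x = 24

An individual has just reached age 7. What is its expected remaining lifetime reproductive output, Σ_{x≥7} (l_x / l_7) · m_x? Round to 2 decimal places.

l_7 = 0.328. Conditional survival from age 7 to x is l_x / l_7.
  x=7: (0.328/0.328) × 3 = 3.0000
  x=8: (0.233/0.328) × 6 = 4.2622
  x=9: (0.159/0.328) × 28 = 13.5732
  x=10: (0.121/0.328) × 24 = 8.8537
Sum = 3.0000 + 4.2622 + 13.5732 + 8.8537 = 29.6890

29.69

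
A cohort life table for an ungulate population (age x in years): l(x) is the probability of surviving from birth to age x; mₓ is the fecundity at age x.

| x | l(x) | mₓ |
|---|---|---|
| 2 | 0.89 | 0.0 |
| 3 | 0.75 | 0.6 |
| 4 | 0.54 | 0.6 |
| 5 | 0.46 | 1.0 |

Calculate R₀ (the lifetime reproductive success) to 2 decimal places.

1.23

R₀ = Σ l(x) mₓ:
  age 2: 0.89 × 0.0 = 0.0000
  age 3: 0.75 × 0.6 = 0.4500
  age 4: 0.54 × 0.6 = 0.3240
  age 5: 0.46 × 1.0 = 0.4600
R₀ = 0.0000 + 0.4500 + 0.3240 + 0.4600 = 1.2340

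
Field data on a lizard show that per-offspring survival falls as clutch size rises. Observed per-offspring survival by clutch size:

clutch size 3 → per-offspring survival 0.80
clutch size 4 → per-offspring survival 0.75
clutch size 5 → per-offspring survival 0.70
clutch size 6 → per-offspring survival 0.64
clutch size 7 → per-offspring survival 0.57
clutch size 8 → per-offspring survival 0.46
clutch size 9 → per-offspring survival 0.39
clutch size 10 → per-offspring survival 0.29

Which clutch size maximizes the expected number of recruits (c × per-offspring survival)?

Expected recruits = c × s(c):
  c=3: 3 × 0.80 = 2.400
  c=4: 4 × 0.75 = 3.000
  c=5: 5 × 0.70 = 3.500
  c=6: 6 × 0.64 = 3.840
  c=7: 7 × 0.57 = 3.990
  c=8: 8 × 0.46 = 3.680
  c=9: 9 × 0.39 = 3.510
  c=10: 10 × 0.29 = 2.900
Maximum at c = 7 (3.990 recruits).

7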